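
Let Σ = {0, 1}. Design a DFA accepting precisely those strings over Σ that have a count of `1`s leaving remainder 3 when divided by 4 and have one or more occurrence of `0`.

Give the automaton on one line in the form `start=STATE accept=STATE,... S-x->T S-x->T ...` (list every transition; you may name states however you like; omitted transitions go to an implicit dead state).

Handle the two conditions separately and then intersect. The first has 4 states tracking the count of `1`s modulo 4; the second has 3 states tracking the count of `0`s, saturating at 2. A product state is a pair (one from each), accepting exactly when both do. After merging equivalent states the machine shrinks.
       0  1 
>  A   B  C 
   B   B  D 
   C   D  E 
   D   D  F 
   E   F  G 
   F   F  H 
   G   H  A 
 * H   H  B 
(> = start, * = accepting)

start=A accept=H A-0->B A-1->C B-0->B B-1->D C-0->D C-1->E D-0->D D-1->F E-0->F E-1->G F-0->F F-1->H G-0->H G-1->A H-0->H H-1->B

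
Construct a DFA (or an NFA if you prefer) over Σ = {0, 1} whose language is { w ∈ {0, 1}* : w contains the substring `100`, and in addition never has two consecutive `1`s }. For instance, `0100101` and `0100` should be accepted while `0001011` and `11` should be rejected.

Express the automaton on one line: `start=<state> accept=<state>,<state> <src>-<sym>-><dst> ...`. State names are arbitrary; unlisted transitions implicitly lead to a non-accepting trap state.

start=q0 accept=q4,q5 q0-0->q0 q0-1->q1 q1-0->q2 q1-1->q3 q2-0->q4 q2-1->q1 q3-0->q3 q3-1->q3 q4-0->q4 q4-1->q5 q5-0->q4 q5-1->q3

Run two small machines in parallel and take their product. One (4 states) tracks whether and how much of `100` has been seen; the other (3 states) tracks partial matches of the forbidden pattern `11`. Each combined state is a pair, one component from each; accept when both components accept. After merging equivalent states the machine shrinks.
With 6 states:
        0   1  
>  q0   q0  q1 
   q1   q2  q3 
   q2   q4  q1 
   q3   q3  q3 
 * q4   q4  q5 
 * q5   q4  q3 
(> = start, * = accepting)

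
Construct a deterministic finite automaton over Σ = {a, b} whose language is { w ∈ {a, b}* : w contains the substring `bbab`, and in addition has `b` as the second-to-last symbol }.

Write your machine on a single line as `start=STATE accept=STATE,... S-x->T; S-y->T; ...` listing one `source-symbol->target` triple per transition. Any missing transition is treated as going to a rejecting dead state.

start=q0; accept=q5,q6; q0-a->q0; q0-b->q1; q1-a->q0; q1-b->q2; q2-a->q3; q2-b->q2; q3-a->q0; q3-b->q4; q4-a->q5; q4-b->q6; q5-a->q7; q5-b->q4; q6-a->q5; q6-b->q6; q7-a->q7; q7-b->q4

Build one automaton per condition and run them in lockstep. One (5 states) tracks whether and how much of `bbab` has been seen; the other (7 states) tracks the last 2 symbols read. Each combined state is a pair, one component from each; accept when both components accept. Minimizing collapses redundant product states.
An 8-state machine:
        a   b  
>  q0   q0  q1 
   q1   q0  q2 
   q2   q3  q2 
   q3   q0  q4 
   q4   q5  q6 
 * q5   q7  q4 
 * q6   q5  q6 
   q7   q7  q4 
(> = start, * = accepting)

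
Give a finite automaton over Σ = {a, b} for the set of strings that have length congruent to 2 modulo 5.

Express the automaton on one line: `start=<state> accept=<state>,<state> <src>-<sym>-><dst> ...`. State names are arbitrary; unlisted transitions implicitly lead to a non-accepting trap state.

Count input length modulo 5: every symbol advances one step around the cycle s0 → s1 → s2 → s3 → s4 → s0. Accept at s2.
With 5 states:
        a   b  
>  s0   s1  s1 
   s1   s2  s2 
 * s2   s3  s3 
   s3   s4  s4 
   s4   s0  s0 
(> = start, * = accepting)

start=s0 accept=s2 s0-a->s1 s0-b->s1 s1-a->s2 s1-b->s2 s2-a->s3 s2-b->s3 s3-a->s4 s3-b->s4 s4-a->s0 s4-b->s0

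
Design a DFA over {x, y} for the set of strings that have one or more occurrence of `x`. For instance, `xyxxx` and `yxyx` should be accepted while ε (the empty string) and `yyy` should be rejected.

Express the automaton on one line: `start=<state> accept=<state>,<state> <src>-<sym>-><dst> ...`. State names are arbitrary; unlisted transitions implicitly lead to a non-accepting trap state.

start=s0 accept=s1,s2 s0-x->s1 s0-y->s0 s1-x->s2 s1-y->s1 s2-x->s2 s2-y->s2

Count `x`s, saturating at 2: state s0 means no `x` yet, s1 means one `x` seen, s2 means more than one. Each `x` increments (capped at s2); other symbols loop. Accept from {s1, s2}.
With 3 states:
        x   y  
>  s0   s1  s0 
 * s1   s2  s1 
 * s2   s2  s2 
(> = start, * = accepting)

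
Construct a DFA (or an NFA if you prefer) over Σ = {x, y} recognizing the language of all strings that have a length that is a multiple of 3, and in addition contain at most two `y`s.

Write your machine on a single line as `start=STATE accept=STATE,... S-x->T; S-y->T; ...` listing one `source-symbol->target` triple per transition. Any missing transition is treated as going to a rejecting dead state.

Handle the two conditions separately and then intersect. One (3 states) tracks the input length modulo 3; the other (4 states) tracks the count of `y`s, saturating at 3. Each combined state is a pair, one component from each; accept when both components accept. After merging equivalent states the machine shrinks.
        x   y  
>* q0   q1  q2 
   q1   q3  q4 
   q2   q4  q5 
   q3   q0  q6 
   q4   q6  q7 
   q5   q7  q8 
 * q6   q2  q9 
 * q7   q9  q8 
   q8   q8  q8 
   q9   q5  q8 
(> = start, * = accepting)

start=q0; accept=q0,q6,q7; q0-x->q1; q0-y->q2; q1-x->q3; q1-y->q4; q2-x->q4; q2-y->q5; q3-x->q0; q3-y->q6; q4-x->q6; q4-y->q7; q5-x->q7; q5-y->q8; q6-x->q2; q6-y->q9; q7-x->q9; q7-y->q8; q8-x->q8; q8-y->q8; q9-x->q5; q9-y->q8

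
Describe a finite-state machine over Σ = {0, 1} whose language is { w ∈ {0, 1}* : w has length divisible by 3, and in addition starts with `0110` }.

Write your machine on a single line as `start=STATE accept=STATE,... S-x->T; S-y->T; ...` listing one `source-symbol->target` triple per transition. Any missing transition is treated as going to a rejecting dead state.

start=q0; accept=q7; q0-0->q1; q0-1->q2; q1-0->q2; q1-1->q3; q2-0->q2; q2-1->q2; q3-0->q2; q3-1->q4; q4-0->q5; q4-1->q2; q5-0->q6; q5-1->q6; q6-0->q7; q6-1->q7; q7-0->q5; q7-1->q5

Handle the two conditions separately and then intersect. The first has 3 states tracking the input length modulo 3; the second has 6 states tracking whether the input so far still matches the prefix `0110`. A product state is a pair (one from each), accepting exactly when both do. After merging equivalent states the machine shrinks.
An 8-state machine:
        0   1  
>  q0   q1  q2 
   q1   q2  q3 
   q2   q2  q2 
   q3   q2  q4 
   q4   q5  q2 
   q5   q6  q6 
   q6   q7  q7 
 * q7   q5  q5 
(> = start, * = accepting)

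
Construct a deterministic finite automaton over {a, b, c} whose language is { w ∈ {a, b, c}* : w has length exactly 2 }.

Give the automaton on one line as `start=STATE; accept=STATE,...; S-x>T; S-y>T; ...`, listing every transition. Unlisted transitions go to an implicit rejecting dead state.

start=S0; accept=S2; S0-a>S1; S0-b>S1; S0-c>S1; S1-a>S2; S1-b>S2; S1-c>S2; S2-a>S3; S2-b>S3; S2-c>S3; S3-a>S3; S3-b>S3; S3-c>S3

Count input length up to 3: every symbol moves from S0 toward S3, which means 'more than 2' and absorbs. Accept from {S2}.
A 4-state machine:
        a   b   c  
>  S0   S1  S1  S1 
   S1   S2  S2  S2 
 * S2   S3  S3  S3 
   S3   S3  S3  S3 
(> = start, * = accepting)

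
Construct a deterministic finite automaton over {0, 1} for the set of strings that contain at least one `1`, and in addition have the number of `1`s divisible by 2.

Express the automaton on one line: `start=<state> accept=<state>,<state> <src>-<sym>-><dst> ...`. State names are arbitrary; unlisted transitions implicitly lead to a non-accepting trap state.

start=s0 accept=s2 s0-0->s0 s0-1->s1 s1-0->s1 s1-1->s2 s2-0->s2 s2-1->s3 s3-0->s3 s3-1->s2

Run two small machines in parallel and take their product. One (3 states) tracks the count of `1`s, saturating at 2; the other (2 states) tracks the count of `1`s modulo 2. Each combined state is a pair, one component from each; accept when both components accept.
4 states suffice.
        0   1  
>  s0   s0  s1 
   s1   s1  s2 
 * s2   s2  s3 
   s3   s3  s2 
(> = start, * = accepting)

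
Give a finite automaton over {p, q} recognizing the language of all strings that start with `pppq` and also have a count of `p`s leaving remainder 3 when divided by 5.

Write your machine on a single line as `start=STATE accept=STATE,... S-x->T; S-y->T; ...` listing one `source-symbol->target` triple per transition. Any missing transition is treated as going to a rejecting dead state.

start=s0; accept=s8; s0-p->s1; s0-q->s2; s1-p->s3; s1-q->s4; s2-p->s4; s2-q->s2; s3-p->s5; s3-q->s6; s4-p->s6; s4-q->s4; s5-p->s7; s5-q->s8; s6-p->s9; s6-q->s6; s7-p->s2; s7-q->s7; s8-p->s10; s8-q->s8; s9-p->s7; s9-q->s9; s10-p->s11; s10-q->s10; s11-p->s12; s11-q->s11; s12-p->s13; s12-q->s12; s13-p->s8; s13-q->s13

Handle the two conditions separately and then intersect. One (6 states) tracks whether the input so far still matches the prefix `pppq`; the other (5 states) tracks the count of `p`s modulo 5. Each combined state is a pair, one component from each; accept when both components accept.
A 14-state machine:
          p    q  
>  s0     s1   s2 
   s1     s3   s4 
   s2     s4   s2 
   s3     s5   s6 
   s4     s6   s4 
   s5     s7   s8 
   s6     s9   s6 
   s7     s2   s7 
 * s8    s10   s8 
   s9     s7   s9 
   s10   s11  s10 
   s11   s12  s11 
   s12   s13  s12 
   s13    s8  s13 
(> = start, * = accepting)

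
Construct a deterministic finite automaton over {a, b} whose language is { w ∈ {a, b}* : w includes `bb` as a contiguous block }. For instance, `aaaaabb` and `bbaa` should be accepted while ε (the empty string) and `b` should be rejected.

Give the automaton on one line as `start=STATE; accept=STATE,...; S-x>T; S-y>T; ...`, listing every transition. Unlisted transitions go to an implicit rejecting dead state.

Track how much of `bb` has been matched so far: state s0 is no progress, s2 is the absorbing accept state reached once `bb` has occurred. Intermediate states record partial matches; on a mismatch, fall back to the longest reusable overlap.
3 states suffice.
        a   b  
>  s0   s0  s1 
   s1   s0  s2 
 * s2   s2  s2 
(> = start, * = accepting)

start=s0; accept=s2; s0-a>s0; s0-b>s1; s1-a>s0; s1-b>s2; s2-a>s2; s2-b>s2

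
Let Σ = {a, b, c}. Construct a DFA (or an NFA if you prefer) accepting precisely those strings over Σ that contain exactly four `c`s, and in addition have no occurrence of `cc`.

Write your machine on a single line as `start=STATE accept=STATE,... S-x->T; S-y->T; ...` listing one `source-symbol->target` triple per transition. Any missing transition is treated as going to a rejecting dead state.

start=s0; accept=s8; s0-a->s0; s0-b->s0; s0-c->s1; s1-a->s2; s1-b->s2; s1-c->s3; s2-a->s2; s2-b->s2; s2-c->s4; s3-a->s3; s3-b->s3; s3-c->s3; s4-a->s5; s4-b->s5; s4-c->s3; s5-a->s5; s5-b->s5; s5-c->s6; s6-a->s7; s6-b->s7; s6-c->s3; s7-a->s7; s7-b->s7; s7-c->s8; s8-a->s8; s8-b->s8; s8-c->s3

Handle the two conditions separately and then intersect. The first has 6 states tracking the count of `c`s, saturating at 5; the second has 3 states tracking partial matches of the forbidden pattern `cc`. A product state is a pair (one from each), accepting exactly when both do. Minimizing collapses redundant product states.
A 9-state machine:
        a   b   c  
>  s0   s0  s0  s1 
   s1   s2  s2  s3 
   s2   s2  s2  s4 
   s3   s3  s3  s3 
   s4   s5  s5  s3 
   s5   s5  s5  s6 
   s6   s7  s7  s3 
   s7   s7  s7  s8 
 * s8   s8  s8  s3 
(> = start, * = accepting)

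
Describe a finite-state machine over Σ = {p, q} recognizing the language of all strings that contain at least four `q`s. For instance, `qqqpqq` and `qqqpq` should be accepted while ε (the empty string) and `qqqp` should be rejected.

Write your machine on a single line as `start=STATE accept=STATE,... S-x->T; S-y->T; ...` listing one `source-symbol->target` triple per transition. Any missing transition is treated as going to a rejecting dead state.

Only the number of `q`s matters, and only up to 5. Make a chain s0 → s1 → s2 → s3 → s4 → s5 advanced by each `q` (with s5 absorbing); every other symbol self-loops. The accepting set is {s4, s5}.
6 states suffice.
        p   q  
>  s0   s0  s1 
   s1   s1  s2 
   s2   s2  s3 
   s3   s3  s4 
 * s4   s4  s5 
 * s5   s5  s5 
(> = start, * = accepting)

start=s0; accept=s4,s5; s0-p->s0; s0-q->s1; s1-p->s1; s1-q->s2; s2-p->s2; s2-q->s3; s3-p->s3; s3-q->s4; s4-p->s4; s4-q->s5; s5-p->s5; s5-q->s5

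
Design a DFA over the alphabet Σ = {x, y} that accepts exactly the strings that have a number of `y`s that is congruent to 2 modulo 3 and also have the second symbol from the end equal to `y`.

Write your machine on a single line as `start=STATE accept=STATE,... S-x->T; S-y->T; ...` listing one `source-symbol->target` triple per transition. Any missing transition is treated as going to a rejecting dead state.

Build one automaton per condition and run them in lockstep. One (3 states) tracks the count of `y`s modulo 3; the other (7 states) tracks the last 2 symbols read. Each combined state is a pair, one component from each; accept when both components accept.
15 states suffice.
          x    y  
>  q0     q1   q2 
   q1     q3   q4 
   q2     q5   q6 
   q3     q3   q4 
   q4     q5   q6 
   q5     q7   q8 
 * q6     q9  q10 
   q7     q7   q8 
   q8     q9  q10 
 * q9    q11  q12 
   q10   q13  q14 
   q11   q11  q12 
   q12   q13  q14 
   q13    q3   q4 
   q14    q5   q6 
(> = start, * = accepting)

start=q0; accept=q6,q9; q0-x->q1; q0-y->q2; q1-x->q3; q1-y->q4; q2-x->q5; q2-y->q6; q3-x->q3; q3-y->q4; q4-x->q5; q4-y->q6; q5-x->q7; q5-y->q8; q6-x->q9; q6-y->q10; q7-x->q7; q7-y->q8; q8-x->q9; q8-y->q10; q9-x->q11; q9-y->q12; q10-x->q13; q10-y->q14; q11-x->q11; q11-y->q12; q12-x->q13; q12-y->q14; q13-x->q3; q13-y->q4; q14-x->q5; q14-y->q6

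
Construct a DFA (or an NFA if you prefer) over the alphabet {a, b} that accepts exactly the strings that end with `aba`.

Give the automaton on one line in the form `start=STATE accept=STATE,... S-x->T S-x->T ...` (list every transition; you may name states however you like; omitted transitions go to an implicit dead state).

Let each state record the length of the longest suffix of the input read so far that is also a prefix of `aba`. s1 means the last symbol is `a`; s2 means the last 2 symbols are `ab`; s3 means the last 3 symbols are `aba`. Accept only at s3, where the string currently ends in `aba`.
A 4-state machine:
        a   b  
>  s0   s1  s0 
   s1   s1  s2 
   s2   s3  s0 
 * s3   s1  s2 
(> = start, * = accepting)

start=s0 accept=s3 s0-a->s1 s0-b->s0 s1-a->s1 s1-b->s2 s2-a->s3 s2-b->s0 s3-a->s1 s3-b->s2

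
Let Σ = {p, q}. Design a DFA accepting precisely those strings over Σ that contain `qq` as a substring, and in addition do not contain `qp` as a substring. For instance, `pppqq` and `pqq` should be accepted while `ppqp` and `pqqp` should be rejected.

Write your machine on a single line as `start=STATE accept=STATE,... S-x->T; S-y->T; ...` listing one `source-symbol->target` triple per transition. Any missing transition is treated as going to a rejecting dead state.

Build one automaton per condition and run them in lockstep. The first has 3 states tracking whether and how much of `qq` has been seen; the second has 3 states tracking partial matches of the forbidden pattern `qp`. A product state is a pair (one from each), accepting exactly when both do.
        p   q  
>  S0   S0  S1 
   S1   S2  S3 
   S2   S2  S4 
 * S3   S5  S3 
   S4   S2  S5 
   S5   S5  S5 
(> = start, * = accepting)

start=S0; accept=S3; S0-p->S0; S0-q->S1; S1-p->S2; S1-q->S3; S2-p->S2; S2-q->S4; S3-p->S5; S3-q->S3; S4-p->S2; S4-q->S5; S5-p->S5; S5-q->S5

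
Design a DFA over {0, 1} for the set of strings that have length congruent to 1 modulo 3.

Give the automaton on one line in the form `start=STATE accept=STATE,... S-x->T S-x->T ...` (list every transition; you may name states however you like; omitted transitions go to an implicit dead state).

Only the length mod 3 matters, so use a 3-cycle: from any state, every input symbol moves to the next state, wrapping S2 back to S0. Mark S1 accepting.
3 states suffice.
        0   1  
>  S0   S1  S1 
 * S1   S2  S2 
   S2   S0  S0 
(> = start, * = accepting)

start=S0 accept=S1 S0-0->S1 S0-1->S1 S1-0->S2 S1-1->S2 S2-0->S0 S2-1->S0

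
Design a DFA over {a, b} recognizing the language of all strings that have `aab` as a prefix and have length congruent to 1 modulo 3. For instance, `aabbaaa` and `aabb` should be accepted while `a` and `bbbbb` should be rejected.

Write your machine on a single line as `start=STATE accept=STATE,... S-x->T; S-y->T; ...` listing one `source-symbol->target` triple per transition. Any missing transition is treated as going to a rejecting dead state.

Run two small machines in parallel and take their product. One (5 states) tracks whether the input so far still matches the prefix `aab`; the other (3 states) tracks the input length modulo 3. Each combined state is a pair, one component from each; accept when both components accept. Minimizing collapses redundant product states.
7 states suffice.
        a   b  
>  s0   s1  s2 
   s1   s3  s2 
   s2   s2  s2 
   s3   s2  s4 
   s4   s5  s5 
 * s5   s6  s6 
   s6   s4  s4 
(> = start, * = accepting)

start=s0; accept=s5; s0-a->s1; s0-b->s2; s1-a->s3; s1-b->s2; s2-a->s2; s2-b->s2; s3-a->s2; s3-b->s4; s4-a->s5; s4-b->s5; s5-a->s6; s5-b->s6; s6-a->s4; s6-b->s4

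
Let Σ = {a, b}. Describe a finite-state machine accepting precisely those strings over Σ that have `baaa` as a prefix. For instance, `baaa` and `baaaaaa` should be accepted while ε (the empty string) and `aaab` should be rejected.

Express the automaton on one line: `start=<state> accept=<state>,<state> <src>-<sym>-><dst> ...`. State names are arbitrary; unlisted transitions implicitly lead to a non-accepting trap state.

Check the first 4 symbols one by one: s0 through s3 record how many have matched `baaa` so far; any wrong symbol goes to the dead state s5. After all 4 match we enter the accepting sink s4.
        a   b  
>  s0   s5  s1 
   s1   s2  s5 
   s2   s3  s5 
   s3   s4  s5 
 * s4   s4  s4 
   s5   s5  s5 
(> = start, * = accepting)

start=s0 accept=s4 s0-a->s5 s0-b->s1 s1-a->s2 s1-b->s5 s2-a->s3 s2-b->s5 s3-a->s4 s3-b->s5 s4-a->s4 s4-b->s4 s5-a->s5 s5-b->s5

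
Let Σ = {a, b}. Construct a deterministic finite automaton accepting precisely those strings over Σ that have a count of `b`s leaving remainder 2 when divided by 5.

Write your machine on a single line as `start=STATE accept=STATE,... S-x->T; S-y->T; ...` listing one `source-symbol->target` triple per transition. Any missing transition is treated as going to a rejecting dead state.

start=q0; accept=q2; q0-a->q0; q0-b->q1; q1-a->q1; q1-b->q2; q2-a->q2; q2-b->q3; q3-a->q3; q3-b->q4; q4-a->q4; q4-b->q0

Keep the running count of `b`s modulo 5: each `b` advances along the cycle q0 → q1 → q2 → q3 → q4 → q0 while other symbols loop. Accept at q2.
A 5-state machine:
        a   b  
>  q0   q0  q1 
   q1   q1  q2 
 * q2   q2  q3 
   q3   q3  q4 
   q4   q4  q0 
(> = start, * = accepting)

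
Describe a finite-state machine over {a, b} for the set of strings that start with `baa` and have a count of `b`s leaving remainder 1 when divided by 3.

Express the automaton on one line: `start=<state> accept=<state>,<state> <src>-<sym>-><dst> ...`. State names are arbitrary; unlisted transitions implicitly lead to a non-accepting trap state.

start=q0 accept=q4 q0-a->q1 q0-b->q2 q1-a->q1 q1-b->q1 q2-a->q3 q2-b->q1 q3-a->q4 q3-b->q1 q4-a->q4 q4-b->q5 q5-a->q5 q5-b->q6 q6-a->q6 q6-b->q4

Build one automaton per condition and run them in lockstep. One (5 states) tracks whether the input so far still matches the prefix `baa`; the other (3 states) tracks the count of `b`s modulo 3. Each combined state is a pair, one component from each; accept when both components accept. Equivalent product states are then merged.
7 states suffice.
        a   b  
>  q0   q1  q2 
   q1   q1  q1 
   q2   q3  q1 
   q3   q4  q1 
 * q4   q4  q5 
   q5   q5  q6 
   q6   q6  q4 
(> = start, * = accepting)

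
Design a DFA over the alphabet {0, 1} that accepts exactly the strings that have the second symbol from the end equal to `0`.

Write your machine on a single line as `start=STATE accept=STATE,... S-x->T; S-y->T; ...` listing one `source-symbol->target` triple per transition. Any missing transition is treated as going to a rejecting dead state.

Because acceptance depends on a position counted from the end, the machine has to buffer the most recent 2 symbols. Make each state the string of the last up-to-2 symbols read; on input `x` shift the window left and append `x`. Accept when the buffered window has length 2 and begins with `0`.
A 7-state machine:
        0   1  
>  q0   q1  q2 
   q1   q3  q4 
   q2   q5  q6 
 * q3   q3  q4 
 * q4   q5  q6 
   q5   q3  q4 
   q6   q5  q6 
(> = start, * = accepting)

start=q0; accept=q3,q4; q0-0->q1; q0-1->q2; q1-0->q3; q1-1->q4; q2-0->q5; q2-1->q6; q3-0->q3; q3-1->q4; q4-0->q5; q4-1->q6; q5-0->q3; q5-1->q4; q6-0->q5; q6-1->q6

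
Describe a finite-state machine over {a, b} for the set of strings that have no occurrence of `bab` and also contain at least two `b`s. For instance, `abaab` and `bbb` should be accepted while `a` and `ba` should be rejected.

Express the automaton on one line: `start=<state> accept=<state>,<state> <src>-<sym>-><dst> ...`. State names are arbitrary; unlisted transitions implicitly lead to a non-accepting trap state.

start=q0 accept=q3,q6,q7,q9,q10,q11 q0-a->q0 q0-b->q1 q1-a->q2 q1-b->q3 q2-a->q4 q2-b->q5 q3-a->q6 q3-b->q7 q4-a->q4 q4-b->q3 q5-a->q5 q5-b->q8 q6-a->q9 q6-b->q8 q7-a->q10 q7-b->q7 q8-a->q8 q8-b->q8 q9-a->q9 q9-b->q7 q10-a->q11 q10-b->q8 q11-a->q11 q11-b->q7

Handle the two conditions separately and then intersect. One (4 states) tracks partial matches of the forbidden pattern `bab`; the other (4 states) tracks the count of `b`s, saturating at 3. Each combined state is a pair, one component from each; accept when both components accept.
12 states suffice.
          a    b  
>  q0     q0   q1 
   q1     q2   q3 
   q2     q4   q5 
 * q3     q6   q7 
   q4     q4   q3 
   q5     q5   q8 
 * q6     q9   q8 
 * q7    q10   q7 
   q8     q8   q8 
 * q9     q9   q7 
 * q10   q11   q8 
 * q11   q11   q7 
(> = start, * = accepting)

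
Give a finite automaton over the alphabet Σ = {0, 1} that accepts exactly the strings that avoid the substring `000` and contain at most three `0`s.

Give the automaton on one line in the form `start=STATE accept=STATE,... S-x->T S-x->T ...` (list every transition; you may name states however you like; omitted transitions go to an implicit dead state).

Run two small machines in parallel and take their product. The first has 4 states tracking partial matches of the forbidden pattern `000`; the second has 5 states tracking the count of `0`s, saturating at 4. A product state is a pair (one from each), accepting exactly when both do.
A 14-state machine:
       0  1 
>* A   B  A 
 * B   C  D 
 * C   E  F 
 * D   G  D 
   E   H  E 
 * F   I  F 
 * G   J  F 
   H   H  H 
 * I   K  L 
 * J   H  L 
   K   H  M 
 * L   N  L 
   M   N  M 
   N   K  M 
(> = start, * = accepting)

start=A accept=A,B,C,D,F,G,I,J,L A-0->B A-1->A B-0->C B-1->D C-0->E C-1->F D-0->G D-1->D E-0->H E-1->E F-0->I F-1->F G-0->J G-1->F H-0->H H-1->H I-0->K I-1->L J-0->H J-1->L K-0->H K-1->M L-0->N L-1->L M-0->N M-1->M N-0->K N-1->M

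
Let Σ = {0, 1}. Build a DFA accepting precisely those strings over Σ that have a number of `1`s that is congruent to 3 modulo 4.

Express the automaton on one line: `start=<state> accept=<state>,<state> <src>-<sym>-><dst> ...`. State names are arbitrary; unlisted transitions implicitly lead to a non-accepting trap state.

Keep the running count of `1`s modulo 4: each `1` advances along the cycle A → B → C → D → A while other symbols loop. Accept at D.
       0  1 
>  A   A  B 
   B   B  C 
   C   C  D 
 * D   D  A 
(> = start, * = accepting)

start=A accept=D A-0->A A-1->B B-0->B B-1->C C-0->C C-1->D D-0->D D-1->A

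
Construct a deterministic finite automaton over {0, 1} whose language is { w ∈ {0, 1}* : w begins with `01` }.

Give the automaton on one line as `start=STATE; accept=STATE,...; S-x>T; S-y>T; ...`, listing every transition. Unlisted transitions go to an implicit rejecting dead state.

start=s0; accept=s2; s0-0>s1; s0-1>s3; s1-0>s3; s1-1>s2; s2-0>s2; s2-1>s2; s3-0>s3; s3-1>s3

Walk along `01` while the input agrees: from s0 take `0` to s1, and so on. Any deviation drops to the rejecting sink s3. Once s2 is reached the prefix is confirmed and every continuation is accepted.
With 4 states:
        0   1  
>  s0   s1  s3 
   s1   s3  s2 
 * s2   s2  s2 
   s3   s3  s3 
(> = start, * = accepting)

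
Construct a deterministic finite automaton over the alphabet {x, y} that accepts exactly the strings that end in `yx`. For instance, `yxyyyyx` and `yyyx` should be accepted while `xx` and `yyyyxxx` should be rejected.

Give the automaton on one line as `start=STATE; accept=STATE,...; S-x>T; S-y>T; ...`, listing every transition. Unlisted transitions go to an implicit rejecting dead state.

start=q0; accept=q2; q0-x>q0; q0-y>q1; q1-x>q2; q1-y>q1; q2-x>q0; q2-y>q1

Remember how much of `yx` the current input suffix matches. State q0 means no match yet; q1 means the last symbol is `y`; q2 means the last 2 symbols are `yx`. Only q2 accepts. On a mismatch, fall back to the longest proper suffix that is still a prefix of `yx`.
A 3-state machine:
        x   y  
>  q0   q0  q1 
   q1   q2  q1 
 * q2   q0  q1 
(> = start, * = accepting)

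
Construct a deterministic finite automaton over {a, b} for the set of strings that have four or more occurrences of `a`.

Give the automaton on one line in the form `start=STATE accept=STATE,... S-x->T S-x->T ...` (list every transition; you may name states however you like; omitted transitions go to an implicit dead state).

start=q0 accept=q4,q5 q0-a->q1 q0-b->q0 q1-a->q2 q1-b->q1 q2-a->q3 q2-b->q2 q3-a->q4 q3-b->q3 q4-a->q5 q4-b->q4 q5-a->q5 q5-b->q5

Only the number of `a`s matters, and only up to 5. Make a chain q0 → q1 → q2 → q3 → q4 → q5 advanced by each `a` (with q5 absorbing); every other symbol self-loops. The accepting set is {q4, q5}.
        a   b  
>  q0   q1  q0 
   q1   q2  q1 
   q2   q3  q2 
   q3   q4  q3 
 * q4   q5  q4 
 * q5   q5  q5 
(> = start, * = accepting)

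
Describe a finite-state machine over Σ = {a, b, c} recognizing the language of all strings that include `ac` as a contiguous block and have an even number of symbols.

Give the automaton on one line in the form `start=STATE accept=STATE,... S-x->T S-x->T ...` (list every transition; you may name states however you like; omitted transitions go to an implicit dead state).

Build one automaton per condition and run them in lockstep. One (3 states) tracks whether and how much of `ac` has been seen; the other (2 states) tracks the input length modulo 2. Each combined state is a pair, one component from each; accept when both components accept.
With 6 states:
        a   b   c  
>  q0   q1  q2  q2 
   q1   q3  q0  q4 
   q2   q3  q0  q0 
   q3   q1  q2  q5 
 * q4   q5  q5  q5 
   q5   q4  q4  q4 
(> = start, * = accepting)

start=q0 accept=q4 q0-a->q1 q0-b->q2 q0-c->q2 q1-a->q3 q1-b->q0 q1-c->q4 q2-a->q3 q2-b->q0 q2-c->q0 q3-a->q1 q3-b->q2 q3-c->q5 q4-a->q5 q4-b->q5 q4-c->q5 q5-a->q4 q5-b->q4 q5-c->q4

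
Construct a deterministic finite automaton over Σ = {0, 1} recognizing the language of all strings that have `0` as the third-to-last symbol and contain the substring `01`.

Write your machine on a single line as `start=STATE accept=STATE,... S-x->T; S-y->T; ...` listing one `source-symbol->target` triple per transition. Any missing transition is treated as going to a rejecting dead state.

start=s0; accept=s8,s9,s10,s18; s0-0->s1; s0-1->s2; s1-0->s3; s1-1->s4; s2-0->s5; s2-1->s6; s3-0->s7; s3-1->s8; s4-0->s9; s4-1->s10; s5-0->s11; s5-1->s12; s6-0->s13; s6-1->s14; s7-0->s7; s7-1->s8; s8-0->s9; s8-1->s10; s9-0->s15; s9-1->s12; s10-0->s16; s10-1->s17; s11-0->s7; s11-1->s8; s12-0->s9; s12-1->s10; s13-0->s11; s13-1->s12; s14-0->s13; s14-1->s14; s15-0->s18; s15-1->s8; s16-0->s15; s16-1->s12; s17-0->s16; s17-1->s17; s18-0->s18; s18-1->s8

Run two small machines in parallel and take their product. One (15 states) tracks the last 3 symbols read; the other (3 states) tracks whether and how much of `01` has been seen. Each combined state is a pair, one component from each; accept when both components accept.
19 states suffice.
          0    1  
>  s0     s1   s2 
   s1     s3   s4 
   s2     s5   s6 
   s3     s7   s8 
   s4     s9  s10 
   s5    s11  s12 
   s6    s13  s14 
   s7     s7   s8 
 * s8     s9  s10 
 * s9    s15  s12 
 * s10   s16  s17 
   s11    s7   s8 
   s12    s9  s10 
   s13   s11  s12 
   s14   s13  s14 
   s15   s18   s8 
   s16   s15  s12 
   s17   s16  s17 
 * s18   s18   s8 
(> = start, * = accepting)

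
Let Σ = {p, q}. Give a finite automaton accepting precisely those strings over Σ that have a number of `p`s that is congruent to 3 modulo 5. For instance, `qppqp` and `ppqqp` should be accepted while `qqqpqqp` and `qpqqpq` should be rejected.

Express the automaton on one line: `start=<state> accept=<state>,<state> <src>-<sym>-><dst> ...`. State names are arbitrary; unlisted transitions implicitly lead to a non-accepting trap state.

start=A accept=D A-p->B A-q->A B-p->C B-q->B C-p->D C-q->C D-p->E D-q->D E-p->A E-q->E

The only thing that matters is how many `p`s have appeared, reduced mod 5. Use one state per residue: A for 0, …, E for 4. Reading `p` moves to the next residue; anything else stays put. D is accepting.
A 5-state machine:
       p  q 
>  A   B  A 
   B   C  B 
   C   D  C 
 * D   E  D 
   E   A  E 
(> = start, * = accepting)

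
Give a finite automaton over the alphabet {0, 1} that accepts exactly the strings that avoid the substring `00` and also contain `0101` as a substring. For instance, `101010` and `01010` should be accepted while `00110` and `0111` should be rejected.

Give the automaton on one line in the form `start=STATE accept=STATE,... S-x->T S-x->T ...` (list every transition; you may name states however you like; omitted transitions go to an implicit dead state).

Build one automaton per condition and run them in lockstep. The first has 3 states tracking partial matches of the forbidden pattern `00`; the second has 5 states tracking whether and how much of `0101` has been seen. A product state is a pair (one from each), accepting exactly when both do. Equivalent product states are then merged.
With 7 states:
        0   1  
>  q0   q1  q0 
   q1   q2  q3 
   q2   q2  q2 
   q3   q4  q0 
   q4   q2  q5 
 * q5   q6  q5 
 * q6   q2  q5 
(> = start, * = accepting)

start=q0 accept=q5,q6 q0-0->q1 q0-1->q0 q1-0->q2 q1-1->q3 q2-0->q2 q2-1->q2 q3-0->q4 q3-1->q0 q4-0->q2 q4-1->q5 q5-0->q6 q5-1->q5 q6-0->q2 q6-1->q5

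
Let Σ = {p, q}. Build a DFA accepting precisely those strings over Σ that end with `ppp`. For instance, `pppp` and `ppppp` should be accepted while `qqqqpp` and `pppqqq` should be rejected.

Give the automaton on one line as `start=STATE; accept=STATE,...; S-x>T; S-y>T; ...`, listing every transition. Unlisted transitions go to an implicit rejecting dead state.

start=s0; accept=s3; s0-p>s1; s0-q>s0; s1-p>s2; s1-q>s0; s2-p>s3; s2-q>s0; s3-p>s3; s3-q>s0

Let each state record the length of the longest suffix of the input read so far that is also a prefix of `ppp`. s1 means the last symbol is `p`; s2 means the last 2 symbols are `pp`; s3 means the last 3 symbols are `ppp`. Accept only at s3, where the string currently ends in `ppp`.
        p   q  
>  s0   s1  s0 
   s1   s2  s0 
   s2   s3  s0 
 * s3   s3  s0 
(> = start, * = accepting)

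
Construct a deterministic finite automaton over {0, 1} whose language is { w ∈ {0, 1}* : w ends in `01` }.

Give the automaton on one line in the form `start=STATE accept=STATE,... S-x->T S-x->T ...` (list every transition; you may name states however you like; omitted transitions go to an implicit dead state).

Remember how much of `01` the current input suffix matches. State S0 means no match yet; S1 means the last symbol is `0`; S2 means the last 2 symbols are `01`. Only S2 accepts. On a mismatch, fall back to the longest proper suffix that is still a prefix of `01`.
3 states suffice.
        0   1  
>  S0   S1  S0 
   S1   S1  S2 
 * S2   S1  S0 
(> = start, * = accepting)

start=S0 accept=S2 S0-0->S1 S0-1->S0 S1-0->S1 S1-1->S2 S2-0->S1 S2-1->S0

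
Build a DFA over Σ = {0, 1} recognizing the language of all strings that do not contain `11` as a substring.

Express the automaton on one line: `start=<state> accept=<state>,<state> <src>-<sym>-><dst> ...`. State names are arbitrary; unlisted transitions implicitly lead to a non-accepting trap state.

start=q0 accept=q0,q1 q0-0->q0 q0-1->q1 q1-0->q0 q1-1->q2 q2-0->q2 q2-1->q2

This is the complement of 'contains `11`'. Use the same substring-matching states — q0 through q2 holding how much of `11` has just been matched — but flip the accepting set: everything except the trap q2 accepts.
A 3-state machine:
        0   1  
>* q0   q0  q1 
 * q1   q0  q2 
   q2   q2  q2 
(> = start, * = accepting)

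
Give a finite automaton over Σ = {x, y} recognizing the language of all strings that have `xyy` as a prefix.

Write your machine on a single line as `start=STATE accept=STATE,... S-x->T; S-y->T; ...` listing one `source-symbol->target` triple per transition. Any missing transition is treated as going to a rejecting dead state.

Walk along `xyy` while the input agrees: from S0 take `x` to S1, and so on. Any deviation drops to the rejecting sink S4. Once S3 is reached the prefix is confirmed and every continuation is accepted.
A 5-state machine:
        x   y  
>  S0   S1  S4 
   S1   S4  S2 
   S2   S4  S3 
 * S3   S3  S3 
   S4   S4  S4 
(> = start, * = accepting)

start=S0; accept=S3; S0-x->S1; S0-y->S4; S1-x->S4; S1-y->S2; S2-x->S4; S2-y->S3; S3-x->S3; S3-y->S3; S4-x->S4; S4-y->S4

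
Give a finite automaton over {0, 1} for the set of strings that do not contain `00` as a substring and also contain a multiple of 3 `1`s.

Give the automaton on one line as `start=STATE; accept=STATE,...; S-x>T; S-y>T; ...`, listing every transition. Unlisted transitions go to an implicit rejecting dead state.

Build one automaton per condition and run them in lockstep. One (3 states) tracks partial matches of the forbidden pattern `00`; the other (3 states) tracks the count of `1`s modulo 3. Each combined state is a pair, one component from each; accept when both components accept. Equivalent product states are then merged.
With 7 states:
        0   1  
>* q0   q1  q2 
 * q1   q3  q2 
   q2   q4  q5 
   q3   q3  q3 
   q4   q3  q5 
   q5   q6  q0 
   q6   q3  q0 
(> = start, * = accepting)

start=q0; accept=q0,q1; q0-0>q1; q0-1>q2; q1-0>q3; q1-1>q2; q2-0>q4; q2-1>q5; q3-0>q3; q3-1>q3; q4-0>q3; q4-1>q5; q5-0>q6; q5-1>q0; q6-0>q3; q6-1>q0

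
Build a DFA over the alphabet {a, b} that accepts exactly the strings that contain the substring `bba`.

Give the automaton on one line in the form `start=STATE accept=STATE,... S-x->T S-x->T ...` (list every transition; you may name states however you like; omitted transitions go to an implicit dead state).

Track how much of `bba` has been matched so far: state s0 is no progress, s3 is the absorbing accept state reached once `bba` has occurred. Intermediate states record partial matches; on a mismatch, fall back to the longest reusable overlap.
        a   b  
>  s0   s0  s1 
   s1   s0  s2 
   s2   s3  s2 
 * s3   s3  s3 
(> = start, * = accepting)

start=s0 accept=s3 s0-a->s0 s0-b->s1 s1-a->s0 s1-b->s2 s2-a->s3 s2-b->s2 s3-a->s3 s3-b->s3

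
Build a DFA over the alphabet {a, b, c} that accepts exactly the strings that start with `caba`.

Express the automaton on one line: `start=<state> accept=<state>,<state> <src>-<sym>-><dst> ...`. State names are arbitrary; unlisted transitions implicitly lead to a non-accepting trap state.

Walk along `caba` while the input agrees: from q0 take `c` to q1, and so on. Any deviation drops to the rejecting sink q5. Once q4 is reached the prefix is confirmed and every continuation is accepted.
A 6-state machine:
        a   b   c  
>  q0   q5  q5  q1 
   q1   q2  q5  q5 
   q2   q5  q3  q5 
   q3   q4  q5  q5 
 * q4   q4  q4  q4 
   q5   q5  q5  q5 
(> = start, * = accepting)

start=q0 accept=q4 q0-a->q5 q0-b->q5 q0-c->q1 q1-a->q2 q1-b->q5 q1-c->q5 q2-a->q5 q2-b->q3 q2-c->q5 q3-a->q4 q3-b->q5 q3-c->q5 q4-a->q4 q4-b->q4 q4-c->q4 q5-a->q5 q5-b->q5 q5-c->q5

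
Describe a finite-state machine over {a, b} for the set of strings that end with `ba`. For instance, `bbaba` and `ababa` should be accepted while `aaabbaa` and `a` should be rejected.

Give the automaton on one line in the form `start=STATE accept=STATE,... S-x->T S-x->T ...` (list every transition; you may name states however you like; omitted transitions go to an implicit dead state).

start=s0 accept=s2 s0-a->s0 s0-b->s1 s1-a->s2 s1-b->s1 s2-a->s0 s2-b->s1

Let each state record the length of the longest suffix of the input read so far that is also a prefix of `ba`. s1 means the last symbol is `b`; s2 means the last 2 symbols are `ba`. Accept only at s2, where the string currently ends in `ba`.
        a   b  
>  s0   s0  s1 
   s1   s2  s1 
 * s2   s0  s1 
(> = start, * = accepting)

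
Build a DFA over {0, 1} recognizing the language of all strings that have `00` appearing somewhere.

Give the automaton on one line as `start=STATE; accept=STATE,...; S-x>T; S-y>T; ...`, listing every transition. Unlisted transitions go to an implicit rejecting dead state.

States A..B record the length of the longest prefix of `00` that matches the current input suffix. Reaching C means `00` has been seen, and we stay there forever. Accept from C.
With 3 states:
       0  1 
>  A   B  A 
   B   C  A 
 * C   C  C 
(> = start, * = accepting)

start=A; accept=C; A-0>B; A-1>A; B-0>C; B-1>A; C-0>C; C-1>C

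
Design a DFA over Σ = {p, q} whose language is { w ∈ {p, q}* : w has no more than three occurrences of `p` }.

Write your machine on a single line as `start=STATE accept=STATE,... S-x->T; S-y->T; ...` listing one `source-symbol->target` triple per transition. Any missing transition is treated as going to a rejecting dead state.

Count `p`s, saturating at 4: states A through D mean 0 through 3 `p`s seen; E means more than 3. Each `p` increments (capped at E); other symbols loop. Accept from {A, B, C, D}.
A 5-state machine:
       p  q 
>* A   B  A 
 * B   C  B 
 * C   D  C 
 * D   E  D 
   E   E  E 
(> = start, * = accepting)

start=A; accept=A,B,C,D; A-p->B; A-q->A; B-p->C; B-q->B; C-p->D; C-q->C; D-p->E; D-q->D; E-p->E; E-q->E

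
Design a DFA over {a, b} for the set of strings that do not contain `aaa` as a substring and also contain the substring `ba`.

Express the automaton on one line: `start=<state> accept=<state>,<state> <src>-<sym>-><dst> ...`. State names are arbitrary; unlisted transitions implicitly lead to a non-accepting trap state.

start=q0 accept=q4,q6,q7 q0-a->q1 q0-b->q2 q1-a->q3 q1-b->q2 q2-a->q4 q2-b->q2 q3-a->q5 q3-b->q2 q4-a->q6 q4-b->q7 q5-a->q5 q5-b->q5 q6-a->q5 q6-b->q7 q7-a->q4 q7-b->q7

Build one automaton per condition and run them in lockstep. The first has 4 states tracking partial matches of the forbidden pattern `aaa`; the second has 3 states tracking whether and how much of `ba` has been seen. A product state is a pair (one from each), accepting exactly when both do. After merging equivalent states the machine shrinks.
        a   b  
>  q0   q1  q2 
   q1   q3  q2 
   q2   q4  q2 
   q3   q5  q2 
 * q4   q6  q7 
   q5   q5  q5 
 * q6   q5  q7 
 * q7   q4  q7 
(> = start, * = accepting)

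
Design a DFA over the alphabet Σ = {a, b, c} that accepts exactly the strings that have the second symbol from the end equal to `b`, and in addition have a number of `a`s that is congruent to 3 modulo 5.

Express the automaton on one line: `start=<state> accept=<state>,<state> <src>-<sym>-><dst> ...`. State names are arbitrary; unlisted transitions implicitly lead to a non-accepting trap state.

Build one automaton per condition and run them in lockstep. The first has 13 states tracking the last 2 symbols read; the second has 5 states tracking the count of `a`s modulo 5. A product state is a pair (one from each), accepting exactly when both do. Minimizing collapses redundant product states.
With 9 states:
        a   b   c  
>  S0   S1  S0  S0 
   S1   S2  S1  S1 
   S2   S3  S4  S2 
   S3   S5  S6  S3 
   S4   S7  S4  S2 
   S5   S0  S5  S5 
   S6   S5  S8  S7 
 * S7   S5  S6  S3 
 * S8   S5  S8  S7 
(> = start, * = accepting)

start=S0 accept=S7,S8 S0-a->S1 S0-b->S0 S0-c->S0 S1-a->S2 S1-b->S1 S1-c->S1 S2-a->S3 S2-b->S4 S2-c->S2 S3-a->S5 S3-b->S6 S3-c->S3 S4-a->S7 S4-b->S4 S4-c->S2 S5-a->S0 S5-b->S5 S5-c->S5 S6-a->S5 S6-b->S8 S6-c->S7 S7-a->S5 S7-b->S6 S7-c->S3 S8-a->S5 S8-b->S8 S8-c->S7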